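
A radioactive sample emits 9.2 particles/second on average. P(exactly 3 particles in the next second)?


Poisson(λ=9.2): P(X=3) = e^(-λ)×λ^k/k!
= e^(-9.2) × 9.2^3 / 3!
≈ 0.0001010394018 × 778.688 / 6 ≈ 0.013113

P(X=3) ≈ 0.013113 ≈ 1.31%


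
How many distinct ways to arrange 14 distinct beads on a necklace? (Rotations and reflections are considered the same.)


Free circular arrangements: rotations and reflections both identified.
(n-1)!/2 = 13!/2 = 6227020800/2 = 3113510400

3113510400


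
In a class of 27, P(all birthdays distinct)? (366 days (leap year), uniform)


P(all different) = Π(366-i)/366 for i=0..26
= (366/366)×(365/366)×...×(340/366)
= 0.374173

P ≈ 0.3742 ≈ 37.42%


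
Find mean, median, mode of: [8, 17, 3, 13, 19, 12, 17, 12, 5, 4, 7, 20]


Sorted: [3, 4, 5, 7, 8, 12, 12, 13, 17, 17, 19, 20]
Mean = 137/12
Median = 12
Freq: {8: 1, 17: 2, 3: 1, 13: 1, 19: 1, 12: 2, 5: 1, 4: 1, 7: 1, 20: 1}
Mode: [12, 17]

Mean=137/12, Median=12, Mode=[12, 17]


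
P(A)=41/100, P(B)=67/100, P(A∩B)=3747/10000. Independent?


P(A)×P(B) = 2747/10000
P(A∩B) = 3747/10000
Not equal → NOT independent

No, not independent


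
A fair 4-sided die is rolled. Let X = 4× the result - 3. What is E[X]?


E[die] = (1+4)/2 = 5/2
E[X] = 4×5/2 - 3 = 7

E[X] = 7


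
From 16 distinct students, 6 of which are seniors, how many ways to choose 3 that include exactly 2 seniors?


Choose 2 of the 6 seniors and 1 of the other 10 students:
C(6,2)×C(10,1) = 15×10 = 150

150


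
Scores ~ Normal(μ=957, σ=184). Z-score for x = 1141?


z = (x - μ)/σ = (1141 - 957)/184 = 1.0

z = 1.0


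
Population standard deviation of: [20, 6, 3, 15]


Mean = 44/4 = 11
  (20-11)²=81
  (6-11)²=25
  (3-11)²=64
  (15-11)²=16
Σ(x-μ)² = 186
σ² = 186/4 = 93/2

σ = √(93/2) ≈ 6.8191


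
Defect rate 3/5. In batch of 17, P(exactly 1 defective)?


Binomial: P(X=1) = C(17,1)×p^1×(1-p)^16
= 17 × 3/5 × 65536/152587890625 = 3342336/762939453125

P(X=1) = 3342336/762939453125 ≈ 0.00%


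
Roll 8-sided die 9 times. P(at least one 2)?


P(no 2)^9 = (7/8)^9 = 40353607/134217728
P(≥1) = 1 - 40353607/134217728 = 93864121/134217728

P = 93864121/134217728 ≈ 69.93%


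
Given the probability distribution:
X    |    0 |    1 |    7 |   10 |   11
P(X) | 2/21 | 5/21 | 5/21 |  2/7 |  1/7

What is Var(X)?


E[X] = 19/3
E[X²] = 1213/21
Var(X) = E[X²] - (E[X])² = 1213/21 - 361/9 = 1112/63

Var(X) = 1112/63 ≈ 17.6508


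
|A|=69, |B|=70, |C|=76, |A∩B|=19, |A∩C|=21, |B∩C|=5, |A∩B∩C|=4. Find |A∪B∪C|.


|A∪B∪C| = 69+70+76-19-21-5+4 = 174

|A∪B∪C| = 174


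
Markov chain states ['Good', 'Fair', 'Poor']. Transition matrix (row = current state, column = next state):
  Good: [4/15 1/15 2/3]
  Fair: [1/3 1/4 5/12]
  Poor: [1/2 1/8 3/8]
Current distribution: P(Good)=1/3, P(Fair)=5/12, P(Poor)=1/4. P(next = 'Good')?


P(next=Good) = Σᵢ P(now=i)×P(i→Good)
= 1/3×4/15 + 5/12×1/3 + 1/4×1/2
= 4/45 + 5/36 + 1/8 = 127/360

P = 127/360 ≈ 0.3528


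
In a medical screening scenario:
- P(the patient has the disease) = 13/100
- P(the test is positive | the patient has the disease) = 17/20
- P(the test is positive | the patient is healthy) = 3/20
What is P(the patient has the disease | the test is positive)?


Using Bayes' theorem:
P(A|B) = P(B|A)·P(A) / P(B)

P(the test is positive) = 17/20 × 13/100 + 3/20 × 87/100
= 221/2000 + 261/2000 = 241/1000

P(the patient has the disease|the test is positive) = (221/2000) / (241/1000) = 221/482

P(the patient has the disease|the test is positive) = 221/482 ≈ 45.85%


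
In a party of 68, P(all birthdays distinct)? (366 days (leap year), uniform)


P(all different) = Π(366-i)/366 for i=0..67
= (366/366)×(365/366)×...×(299/366)
= 0.001299

P ≈ 0.0013 ≈ 0.13%


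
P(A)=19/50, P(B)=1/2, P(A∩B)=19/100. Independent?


P(A)×P(B) = 19/100
P(A∩B) = 19/100
Equal ✓ → Independent

Yes, independent


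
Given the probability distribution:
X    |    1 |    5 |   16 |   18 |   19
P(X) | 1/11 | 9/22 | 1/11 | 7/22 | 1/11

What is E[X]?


E[X] = Σ x·P(X=x)
= (1)×(1/11) + (5)×(9/22) + (16)×(1/11) + (18)×(7/22) + (19)×(1/11)
= 243/22

E[X] = 243/22


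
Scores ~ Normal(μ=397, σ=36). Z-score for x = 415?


z = (x - μ)/σ = (415 - 397)/36 = 0.5

z = 0.5


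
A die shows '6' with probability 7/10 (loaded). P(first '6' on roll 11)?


Geometric: P(X=11) = (1-p)^(k-1)×p = (3/10)^10×7/10 = 413343/100000000000

P(X=11) = 413343/100000000000 ≈ 0.00%


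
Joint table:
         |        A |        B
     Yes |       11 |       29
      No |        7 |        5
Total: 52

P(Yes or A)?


P(Yes∨A) = P(Yes) + P(A) - P(Yes∧A)
= (40 + 18 - 11)/52 = 47/52

P = 47/52 ≈ 90.38%


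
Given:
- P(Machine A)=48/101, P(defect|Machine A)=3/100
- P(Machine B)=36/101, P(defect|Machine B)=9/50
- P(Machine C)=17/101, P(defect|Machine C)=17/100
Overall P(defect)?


P(B) = Σ P(B|Aᵢ)×P(Aᵢ)
  3/100×48/101 = 36/2525
  9/50×36/101 = 162/2525
  17/100×17/101 = 289/10100
Sum = 1081/10100

P(defect) = 1081/10100 ≈ 10.70%


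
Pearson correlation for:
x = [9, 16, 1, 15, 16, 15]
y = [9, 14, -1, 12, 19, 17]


n=6, Σx=72, Σy=70, Σxy=1043, Σx²=1044, Σy²=1072
r = (6×1043 - 72×70)/√((6×1044 - 72²)(6×1072 - 70²))
= 1218/√(1080×1532) = 1218/√1654560 ≈ 1218/1286.2970 ≈ 0.9469

r ≈ 0.9469


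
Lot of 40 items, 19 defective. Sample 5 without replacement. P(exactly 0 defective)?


Hypergeometric: C(19,0)×C(21,5)/C(40,5)
= 1×20349/658008 = 119/3848

P(X=0) = 119/3848 ≈ 3.09%


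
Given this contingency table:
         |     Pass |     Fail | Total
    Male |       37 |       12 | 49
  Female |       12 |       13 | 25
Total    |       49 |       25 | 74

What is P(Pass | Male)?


P(Pass | Male) = 37/(37+12) = 37/49

P(Pass|Male) = 37/49 ≈ 75.51%


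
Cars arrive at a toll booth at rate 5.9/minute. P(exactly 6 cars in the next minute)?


Poisson(λ=5.9): P(X=6) = e^(-λ)×λ^k/k!
= e^(-5.9) × 5.9^6 / 6!
≈ 0.002739444819 × 42180.533641 / 720 ≈ 0.160488

P(X=6) ≈ 0.160488 ≈ 16.05%


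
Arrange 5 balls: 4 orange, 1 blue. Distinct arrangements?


5!/(4!×1!) = 5

5


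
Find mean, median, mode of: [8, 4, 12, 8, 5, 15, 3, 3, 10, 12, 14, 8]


Sorted: [3, 3, 4, 5, 8, 8, 8, 10, 12, 12, 14, 15]
Mean = 102/12 = 17/2
Median = 8
Freq: {8: 3, 4: 1, 12: 2, 5: 1, 15: 1, 3: 2, 10: 1, 14: 1}
Mode: [8]

Mean=17/2, Median=8, Mode=8


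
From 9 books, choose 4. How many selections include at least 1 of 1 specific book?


Complement: C(9,4) - C(8,4) = 126 - 70 = 56

56


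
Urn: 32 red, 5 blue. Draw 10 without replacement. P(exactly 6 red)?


Hypergeometric: C(32,6)×C(5,4)/C(37,10)
= 906192×5/348330136 = 90/6919

P(X=6) = 90/6919 ≈ 1.30%


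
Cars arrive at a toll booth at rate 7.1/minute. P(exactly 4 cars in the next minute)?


Poisson(λ=7.1): P(X=4) = e^(-λ)×λ^k/k!
= e^(-7.1) × 7.1^4 / 4!
≈ 0.0008251049233 × 2541.1681 / 24 ≈ 0.087364

P(X=4) ≈ 0.087364 ≈ 8.74%


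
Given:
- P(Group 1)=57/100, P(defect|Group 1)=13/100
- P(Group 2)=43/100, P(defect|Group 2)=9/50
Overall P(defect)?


P(B) = Σ P(B|Aᵢ)×P(Aᵢ)
  13/100×57/100 = 741/10000
  9/50×43/100 = 387/5000
Sum = 303/2000

P(defect) = 303/2000 ≈ 15.15%


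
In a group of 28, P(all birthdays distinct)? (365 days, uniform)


P(all different) = Π(365-i)/365 for i=0..27
= (365/365)×(364/365)×...×(338/365)
= 0.345539

P ≈ 0.3455 ≈ 34.55%


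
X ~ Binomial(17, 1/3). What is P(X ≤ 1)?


P(X ≤ 1) = Σ P(X=i) for i=0..1
P(X=0) = 131072/129140163
P(X=1) = 1114112/129140163
Sum = 1245184/129140163

P(X ≤ 1) = 1245184/129140163 ≈ 0.96%


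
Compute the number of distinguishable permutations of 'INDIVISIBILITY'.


Letters: 14, freq: {'I': 6, 'N': 1, 'D': 1, 'V': 1, 'S': 1, 'B': 1, 'L': 1, 'T': 1, 'Y': 1}
14!/(6!×1!×1!×1!×1!×1!×1!×1!×1!) = 87178291200/720 = 121080960

121080960


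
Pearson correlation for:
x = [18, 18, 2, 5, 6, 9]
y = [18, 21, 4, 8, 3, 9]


n=6, Σx=58, Σy=63, Σxy=849, Σx²=794, Σy²=935
r = (6×849 - 58×63)/√((6×794 - 58²)(6×935 - 63²))
= 1440/√(1400×1641) = 1440/√2297400 ≈ 1440/1515.7177 ≈ 0.9500

r ≈ 0.9500


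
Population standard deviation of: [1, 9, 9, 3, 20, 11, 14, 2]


Mean = 69/8
  (1-69/8)²=3721/64
  (9-69/8)²=9/64
  (9-69/8)²=9/64
  (3-69/8)²=2025/64
  (20-69/8)²=8281/64
  (11-69/8)²=361/64
  (14-69/8)²=1849/64
  (2-69/8)²=2809/64
Σ(x-μ)² = 2383/8
σ² = (2383/8)/8 = 2383/64

σ = √(2383/64) ≈ 6.1020


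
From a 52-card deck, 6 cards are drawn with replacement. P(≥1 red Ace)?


P(not a red Ace) = 50/52 = 25/26
P(none in 6 draws) = (25/26)^6 = 244140625/308915776
P(≥1 red Ace) = 1 - 244140625/308915776 = 64775151/308915776

P = 64775151/308915776 ≈ 20.97%


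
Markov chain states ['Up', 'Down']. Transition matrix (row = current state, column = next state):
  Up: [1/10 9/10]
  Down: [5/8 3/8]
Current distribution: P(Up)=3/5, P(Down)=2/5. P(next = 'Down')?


P(next=Down) = Σᵢ P(now=i)×P(i→Down)
= 3/5×9/10 + 2/5×3/8
= 27/50 + 3/20 = 69/100

P = 69/100 ≈ 0.6900


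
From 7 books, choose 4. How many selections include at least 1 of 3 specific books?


Complement: C(7,4) - C(4,4) = 35 - 1 = 34

34


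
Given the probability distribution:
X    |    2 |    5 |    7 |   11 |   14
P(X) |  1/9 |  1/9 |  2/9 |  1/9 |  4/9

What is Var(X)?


E[X] = 88/9
E[X²] = 344/3
Var(X) = E[X²] - (E[X])² = 344/3 - 7744/81 = 1544/81

Var(X) = 1544/81 ≈ 19.0617


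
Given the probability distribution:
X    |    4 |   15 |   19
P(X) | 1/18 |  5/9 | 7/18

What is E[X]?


E[X] = Σ x·P(X=x)
= (4)×(1/18) + (15)×(5/9) + (19)×(7/18)
= 287/18

E[X] = 287/18


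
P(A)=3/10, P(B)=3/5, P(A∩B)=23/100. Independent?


P(A)×P(B) = 9/50
P(A∩B) = 23/100
Not equal → NOT independent

No, not independent


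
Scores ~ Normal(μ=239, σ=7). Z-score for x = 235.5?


z = (x - μ)/σ = (235.5 - 239)/7 = -0.5

z = -0.5


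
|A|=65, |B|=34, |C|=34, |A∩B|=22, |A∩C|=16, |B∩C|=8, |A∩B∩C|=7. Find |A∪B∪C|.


|A∪B∪C| = 65+34+34-22-16-8+7 = 94

|A∪B∪C| = 94


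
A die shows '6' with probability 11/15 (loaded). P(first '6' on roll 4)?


Geometric: P(X=4) = (1-p)^(k-1)×p = (4/15)^3×11/15 = 704/50625

P(X=4) = 704/50625 ≈ 1.39%


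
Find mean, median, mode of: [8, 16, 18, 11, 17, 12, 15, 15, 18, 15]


Sorted: [8, 11, 12, 15, 15, 15, 16, 17, 18, 18]
Mean = 145/10 = 29/2
Median = 15
Freq: {8: 1, 16: 1, 18: 2, 11: 1, 17: 1, 12: 1, 15: 3}
Mode: [15]

Mean=29/2, Median=15, Mode=15


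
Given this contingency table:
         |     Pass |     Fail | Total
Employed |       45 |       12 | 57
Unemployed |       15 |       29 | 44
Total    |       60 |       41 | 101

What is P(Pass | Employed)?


P(Pass | Employed) = 45/(45+12) = 45/57 = 15/19

P(Pass|Employed) = 15/19 ≈ 78.95%


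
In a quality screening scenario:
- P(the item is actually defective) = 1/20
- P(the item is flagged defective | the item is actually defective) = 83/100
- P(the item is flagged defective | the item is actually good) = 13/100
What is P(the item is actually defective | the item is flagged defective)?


Using Bayes' theorem:
P(A|B) = P(B|A)·P(A) / P(B)

P(the item is flagged defective) = 83/100 × 1/20 + 13/100 × 19/20
= 83/2000 + 247/2000 = 33/200

P(the item is actually defective|the item is flagged defective) = (83/2000) / (33/200) = 83/330

P(the item is actually defective|the item is flagged defective) = 83/330 ≈ 25.15%


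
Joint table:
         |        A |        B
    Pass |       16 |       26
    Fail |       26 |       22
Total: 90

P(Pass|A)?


P(Pass|A) = 16/(16+26) = 16/42 = 8/21

P = 8/21 ≈ 38.10%


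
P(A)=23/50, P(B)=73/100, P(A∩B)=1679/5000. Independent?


P(A)×P(B) = 1679/5000
P(A∩B) = 1679/5000
Equal ✓ → Independent

Yes, independent


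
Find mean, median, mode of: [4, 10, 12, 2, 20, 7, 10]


Sorted: [2, 4, 7, 10, 10, 12, 20]
Mean = 65/7
Median = 10
Freq: {4: 1, 10: 2, 12: 1, 2: 1, 20: 1, 7: 1}
Mode: [10]

Mean=65/7, Median=10, Mode=10


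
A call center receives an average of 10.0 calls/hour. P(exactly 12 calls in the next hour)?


Poisson(λ=10.0): P(X=12) = e^(-λ)×λ^k/k!
= e^(-10.0) × 10.0^12 / 12!
≈ 4.539992976e-05 × 1e+12 / 479001600 ≈ 0.094780

P(X=12) ≈ 0.094780 ≈ 9.48%


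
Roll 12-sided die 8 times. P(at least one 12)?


P(no 12)^8 = (11/12)^8 = 214358881/429981696
P(≥1) = 1 - 214358881/429981696 = 215622815/429981696

P = 215622815/429981696 ≈ 50.15%


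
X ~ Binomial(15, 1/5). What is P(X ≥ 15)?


P(X ≥ 15) = Σ P(X=i) for i=15..15
P(X=15) = 1/30517578125
Sum = 1/30517578125

P(X ≥ 15) = 1/30517578125 ≈ 0.00%


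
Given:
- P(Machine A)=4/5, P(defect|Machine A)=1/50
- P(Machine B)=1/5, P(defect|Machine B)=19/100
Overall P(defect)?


P(B) = Σ P(B|Aᵢ)×P(Aᵢ)
  1/50×4/5 = 2/125
  19/100×1/5 = 19/500
Sum = 27/500

P(defect) = 27/500 ≈ 5.40%


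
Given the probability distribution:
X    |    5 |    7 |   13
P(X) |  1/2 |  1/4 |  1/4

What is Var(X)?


E[X] = 15/2
E[X²] = 67
Var(X) = E[X²] - (E[X])² = 67 - 225/4 = 43/4

Var(X) = 43/4 ≈ 10.7500


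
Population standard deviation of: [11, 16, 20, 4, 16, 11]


Mean = 78/6 = 13
  (11-13)²=4
  (16-13)²=9
  (20-13)²=49
  (4-13)²=81
  (16-13)²=9
  (11-13)²=4
Σ(x-μ)² = 156
σ² = 156/6 = 26

σ = √(26) ≈ 5.0990


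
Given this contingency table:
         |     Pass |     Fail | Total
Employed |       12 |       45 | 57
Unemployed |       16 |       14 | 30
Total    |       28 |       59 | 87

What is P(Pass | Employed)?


P(Pass | Employed) = 12/(12+45) = 12/57 = 4/19

P(Pass|Employed) = 4/19 ≈ 21.05%


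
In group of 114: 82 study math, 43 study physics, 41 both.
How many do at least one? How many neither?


|A∪B| = 82+43-41 = 84
Neither = 114-84 = 30

At least one: 84; Neither: 30


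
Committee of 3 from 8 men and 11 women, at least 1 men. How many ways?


Count by #men:
  1M,2W: C(8,1)×C(11,2)=440
  2M,1W: C(8,2)×C(11,1)=308
  3M,0W: C(8,3)×C(11,0)=56
Total = 804

804


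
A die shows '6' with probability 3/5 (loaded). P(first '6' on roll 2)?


Geometric: P(X=2) = (1-p)^(k-1)×p = (2/5)^1×3/5 = 6/25

P(X=2) = 6/25 ≈ 24.00%


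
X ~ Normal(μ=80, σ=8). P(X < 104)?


z = (104-80)/8 = 3.0
P(Z < 3.0) = 0.9987

P(X < 104) ≈ 0.9987


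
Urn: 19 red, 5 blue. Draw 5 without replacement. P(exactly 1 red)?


Hypergeometric: C(19,1)×C(5,4)/C(24,5)
= 19×5/42504 = 95/42504

P(X=1) = 95/42504 ≈ 0.22%


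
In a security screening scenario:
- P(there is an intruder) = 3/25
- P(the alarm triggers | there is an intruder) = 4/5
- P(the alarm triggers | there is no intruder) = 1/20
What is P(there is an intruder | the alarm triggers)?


Using Bayes' theorem:
P(A|B) = P(B|A)·P(A) / P(B)

P(the alarm triggers) = 4/5 × 3/25 + 1/20 × 22/25
= 12/125 + 11/250 = 7/50

P(there is an intruder|the alarm triggers) = (12/125) / (7/50) = 24/35

P(there is an intruder|the alarm triggers) = 24/35 ≈ 68.57%


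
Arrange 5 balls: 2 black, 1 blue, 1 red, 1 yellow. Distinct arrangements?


5!/(2!×1!×1!×1!) = 60

60


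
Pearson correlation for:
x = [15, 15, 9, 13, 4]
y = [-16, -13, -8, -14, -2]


n=5, Σx=56, Σy=-53, Σxy=-697, Σx²=716, Σy²=689
r = (5×(-697) - 56×(-53))/√((5×716 - 56²)(5×689 - (-53)²))
= -517/√(444×636) = -517/√282384 ≈ -517/531.3982 ≈ -0.9729

r ≈ -0.9729


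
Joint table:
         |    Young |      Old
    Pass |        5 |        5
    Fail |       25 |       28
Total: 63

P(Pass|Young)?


P(Pass|Young) = 5/(5+25) = 5/30 = 1/6

P = 1/6 ≈ 16.67%


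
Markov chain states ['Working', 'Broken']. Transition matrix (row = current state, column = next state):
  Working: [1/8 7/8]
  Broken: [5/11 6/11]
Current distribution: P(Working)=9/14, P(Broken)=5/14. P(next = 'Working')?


P(next=Working) = Σᵢ P(now=i)×P(i→Working)
= 9/14×1/8 + 5/14×5/11
= 9/112 + 25/154 = 299/1232

P = 299/1232 ≈ 0.2427


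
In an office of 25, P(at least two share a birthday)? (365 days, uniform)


P(all different) = Π(365-i)/365 for i=0..24
= 0.431300
P(match) = 1 - 0.431300 = 0.568700

P ≈ 0.5687 ≈ 56.87%


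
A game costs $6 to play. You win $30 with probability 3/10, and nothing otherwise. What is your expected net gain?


E[gain] = (30-6)×3/10 + (-6)×7/10
= 36/5 - 21/5 = 3

Expected net gain = $3 ≈ $3.00


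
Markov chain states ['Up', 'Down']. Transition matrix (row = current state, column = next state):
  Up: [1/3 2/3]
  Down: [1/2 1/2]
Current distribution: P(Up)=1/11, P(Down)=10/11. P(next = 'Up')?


P(next=Up) = Σᵢ P(now=i)×P(i→Up)
= 1/11×1/3 + 10/11×1/2
= 1/33 + 5/11 = 16/33

P = 16/33 ≈ 0.4848


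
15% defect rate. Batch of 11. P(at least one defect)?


P(all good) = (17/20)^11 = 34271896307633/204800000000000
P(≥1 defect) = 170528103692367/204800000000000

P = 170528103692367/204800000000000 ≈ 83.27%


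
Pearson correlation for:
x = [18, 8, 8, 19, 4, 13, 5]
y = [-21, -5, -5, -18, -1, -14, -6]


n=7, Σx=75, Σy=-70, Σxy=-1016, Σx²=1023, Σy²=1048
r = (7×(-1016) - 75×(-70))/√((7×1023 - 75²)(7×1048 - (-70)²))
= -1862/√(1536×2436) = -1862/√3741696 ≈ -1862/1934.3464 ≈ -0.9626

r ≈ -0.9626


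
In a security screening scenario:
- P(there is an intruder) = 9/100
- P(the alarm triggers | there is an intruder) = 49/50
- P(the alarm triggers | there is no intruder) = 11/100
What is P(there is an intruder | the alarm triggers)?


Using Bayes' theorem:
P(A|B) = P(B|A)·P(A) / P(B)

P(the alarm triggers) = 49/50 × 9/100 + 11/100 × 91/100
= 441/5000 + 1001/10000 = 1883/10000

P(there is an intruder|the alarm triggers) = (441/5000) / (1883/10000) = 126/269

P(there is an intruder|the alarm triggers) = 126/269 ≈ 46.84%


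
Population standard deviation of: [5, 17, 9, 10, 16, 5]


Mean = 62/6 = 31/3
  (5-31/3)²=256/9
  (17-31/3)²=400/9
  (9-31/3)²=16/9
  (10-31/3)²=1/9
  (16-31/3)²=289/9
  (5-31/3)²=256/9
Σ(x-μ)² = 406/3
σ² = (406/3)/6 = 203/9

σ = √(203/9) ≈ 4.7493


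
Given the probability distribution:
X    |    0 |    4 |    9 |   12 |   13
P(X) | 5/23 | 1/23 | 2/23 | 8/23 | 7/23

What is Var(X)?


E[X] = 209/23
E[X²] = 2513/23
Var(X) = E[X²] - (E[X])² = 2513/23 - 43681/529 = 14118/529

Var(X) = 14118/529 ≈ 26.6881


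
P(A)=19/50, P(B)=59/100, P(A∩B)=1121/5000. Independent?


P(A)×P(B) = 1121/5000
P(A∩B) = 1121/5000
Equal ✓ → Independent

Yes, independent


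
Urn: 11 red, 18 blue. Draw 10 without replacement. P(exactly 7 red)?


Hypergeometric: C(11,7)×C(18,3)/C(29,10)
= 330×816/20030010 = 816/60697

P(X=7) = 816/60697 ≈ 1.34%


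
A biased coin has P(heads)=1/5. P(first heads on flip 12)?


Geometric: P(X=12) = (1-p)^(k-1)×p = (4/5)^11×1/5 = 4194304/244140625

P(X=12) = 4194304/244140625 ≈ 1.72%


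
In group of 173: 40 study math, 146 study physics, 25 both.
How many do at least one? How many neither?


|A∪B| = 40+146-25 = 161
Neither = 173-161 = 12

At least one: 161; Neither: 12


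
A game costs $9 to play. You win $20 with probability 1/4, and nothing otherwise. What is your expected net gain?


E[gain] = (20-9)×1/4 + (-9)×3/4
= 11/4 - 27/4 = -4

Expected net gain = $-4 ≈ $-4.00


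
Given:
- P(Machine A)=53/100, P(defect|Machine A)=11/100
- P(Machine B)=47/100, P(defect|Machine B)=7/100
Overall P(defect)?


P(B) = Σ P(B|Aᵢ)×P(Aᵢ)
  11/100×53/100 = 583/10000
  7/100×47/100 = 329/10000
Sum = 57/625

P(defect) = 57/625 ≈ 9.12%


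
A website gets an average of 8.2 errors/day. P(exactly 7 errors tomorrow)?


Poisson(λ=8.2): P(X=7) = e^(-λ)×λ^k/k!
= e^(-8.2) × 8.2^7 / 7!
≈ 0.00027465357 × 2492854.70568 / 5040 ≈ 0.135848

P(X=7) ≈ 0.135848 ≈ 13.58%


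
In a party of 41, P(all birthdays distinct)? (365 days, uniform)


P(all different) = Π(365-i)/365 for i=0..40
= (365/365)×(364/365)×...×(325/365)
= 0.096848

P ≈ 0.0968 ≈ 9.68%


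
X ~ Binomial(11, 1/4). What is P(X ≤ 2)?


P(X ≤ 2) = Σ P(X=i) for i=0..2
P(X=0) = 177147/4194304
P(X=1) = 649539/4194304
P(X=2) = 1082565/4194304
Sum = 1909251/4194304

P(X ≤ 2) = 1909251/4194304 ≈ 45.52%


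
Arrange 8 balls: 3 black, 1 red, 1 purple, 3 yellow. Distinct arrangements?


8!/(3!×1!×1!×3!) = 1120

1120


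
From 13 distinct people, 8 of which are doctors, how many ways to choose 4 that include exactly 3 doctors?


Choose 3 of the 8 doctors and 1 of the other 5 people:
C(8,3)×C(5,1) = 56×5 = 280

280


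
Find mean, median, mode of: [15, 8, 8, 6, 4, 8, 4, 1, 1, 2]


Sorted: [1, 1, 2, 4, 4, 6, 8, 8, 8, 15]
Mean = 57/10
Median = 5
Freq: {15: 1, 8: 3, 6: 1, 4: 2, 1: 2, 2: 1}
Mode: [8]

Mean=57/10, Median=5, Mode=8


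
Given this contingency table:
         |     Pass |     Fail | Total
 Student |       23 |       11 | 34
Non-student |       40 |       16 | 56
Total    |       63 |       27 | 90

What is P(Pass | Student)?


P(Pass | Student) = 23/(23+11) = 23/34

P(Pass|Student) = 23/34 ≈ 67.65%


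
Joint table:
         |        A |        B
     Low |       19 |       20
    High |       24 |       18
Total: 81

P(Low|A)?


P(Low|A) = 19/(19+24) = 19/43

P = 19/43 ≈ 44.19%


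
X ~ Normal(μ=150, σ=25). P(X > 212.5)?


z = (212.5-150)/25 = 2.5
P(X > 212.5) = 1 - P(Z ≤ 2.5) = 1 - 0.9938 = 0.0062

P(X > 212.5) ≈ 0.0062


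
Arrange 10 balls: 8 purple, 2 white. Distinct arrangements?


10!/(8!×2!) = 45

45


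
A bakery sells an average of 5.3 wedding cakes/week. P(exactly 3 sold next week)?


Poisson(λ=5.3): P(X=3) = e^(-λ)×λ^k/k!
= e^(-5.3) × 5.3^3 / 3!
≈ 0.004991593907 × 148.877 / 6 ≈ 0.123856

P(X=3) ≈ 0.123856 ≈ 12.39%


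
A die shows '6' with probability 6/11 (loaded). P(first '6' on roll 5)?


Geometric: P(X=5) = (1-p)^(k-1)×p = (5/11)^4×6/11 = 3750/161051

P(X=5) = 3750/161051 ≈ 2.33%


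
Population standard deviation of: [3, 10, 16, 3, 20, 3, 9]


Mean = 64/7
  (3-64/7)²=1849/49
  (10-64/7)²=36/49
  (16-64/7)²=2304/49
  (3-64/7)²=1849/49
  (20-64/7)²=5776/49
  (3-64/7)²=1849/49
  (9-64/7)²=1/49
Σ(x-μ)² = 1952/7
σ² = (1952/7)/7 = 1952/49

σ = √(1952/49) ≈ 6.3116


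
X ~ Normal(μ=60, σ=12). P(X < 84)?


z = (84-60)/12 = 2.0
P(Z < 2.0) = 0.9772

P(X < 84) ≈ 0.9772


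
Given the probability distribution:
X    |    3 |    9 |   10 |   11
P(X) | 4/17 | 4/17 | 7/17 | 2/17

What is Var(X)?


E[X] = 140/17
E[X²] = 1302/17
Var(X) = E[X²] - (E[X])² = 1302/17 - 19600/289 = 2534/289

Var(X) = 2534/289 ≈ 8.7682


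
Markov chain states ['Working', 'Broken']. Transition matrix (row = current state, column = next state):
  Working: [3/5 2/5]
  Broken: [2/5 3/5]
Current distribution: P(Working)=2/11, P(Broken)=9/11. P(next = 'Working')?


P(next=Working) = Σᵢ P(now=i)×P(i→Working)
= 2/11×3/5 + 9/11×2/5
= 6/55 + 18/55 = 24/55

P = 24/55 ≈ 0.4364


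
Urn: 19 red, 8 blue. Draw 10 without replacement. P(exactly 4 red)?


Hypergeometric: C(19,4)×C(8,6)/C(27,10)
= 3876×28/8436285 = 1904/148005

P(X=4) = 1904/148005 ≈ 1.29%


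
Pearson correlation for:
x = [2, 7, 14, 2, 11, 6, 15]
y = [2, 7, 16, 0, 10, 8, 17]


n=7, Σx=57, Σy=60, Σxy=690, Σx²=635, Σy²=762
r = (7×690 - 57×60)/√((7×635 - 57²)(7×762 - 60²))
= 1410/√(1196×1734) = 1410/√2073864 ≈ 1410/1440.0917 ≈ 0.9791

r ≈ 0.9791


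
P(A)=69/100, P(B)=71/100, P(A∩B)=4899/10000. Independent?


P(A)×P(B) = 4899/10000
P(A∩B) = 4899/10000
Equal ✓ → Independent

Yes, independent


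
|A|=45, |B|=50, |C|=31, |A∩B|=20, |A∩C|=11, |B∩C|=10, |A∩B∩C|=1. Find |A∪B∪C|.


|A∪B∪C| = 45+50+31-20-11-10+1 = 86

|A∪B∪C| = 86


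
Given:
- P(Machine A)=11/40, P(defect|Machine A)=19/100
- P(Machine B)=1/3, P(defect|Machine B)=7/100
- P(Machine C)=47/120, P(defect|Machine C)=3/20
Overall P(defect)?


P(B) = Σ P(B|Aᵢ)×P(Aᵢ)
  19/100×11/40 = 209/4000
  7/100×1/3 = 7/300
  3/20×47/120 = 47/800
Sum = 403/3000

P(defect) = 403/3000 ≈ 13.43%


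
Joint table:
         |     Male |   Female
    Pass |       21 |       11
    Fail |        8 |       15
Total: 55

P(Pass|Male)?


P(Pass|Male) = 21/(21+8) = 21/29

P = 21/29 ≈ 72.41%


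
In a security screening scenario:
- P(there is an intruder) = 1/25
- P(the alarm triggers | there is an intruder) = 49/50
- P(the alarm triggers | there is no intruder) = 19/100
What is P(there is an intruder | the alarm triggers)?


Using Bayes' theorem:
P(A|B) = P(B|A)·P(A) / P(B)

P(the alarm triggers) = 49/50 × 1/25 + 19/100 × 24/25
= 49/1250 + 114/625 = 277/1250

P(there is an intruder|the alarm triggers) = (49/1250) / (277/1250) = 49/277

P(there is an intruder|the alarm triggers) = 49/277 ≈ 17.69%


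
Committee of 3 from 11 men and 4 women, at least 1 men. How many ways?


Count by #men:
  1M,2W: C(11,1)×C(4,2)=66
  2M,1W: C(11,2)×C(4,1)=220
  3M,0W: C(11,3)×C(4,0)=165
Total = 451

451


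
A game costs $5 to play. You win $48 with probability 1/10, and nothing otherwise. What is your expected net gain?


E[gain] = (48-5)×1/10 + (-5)×9/10
= 43/10 - 9/2 = -1/5

Expected net gain = $-1/5 ≈ $-0.20


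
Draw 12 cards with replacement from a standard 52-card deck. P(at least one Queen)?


P(not a Queen) = 48/52 = 12/13
P(none in 12 draws) = (12/13)^12 = 8916100448256/23298085122481
P(≥1 Queen) = 1 - 8916100448256/23298085122481 = 14381984674225/23298085122481

P = 14381984674225/23298085122481 ≈ 61.73%


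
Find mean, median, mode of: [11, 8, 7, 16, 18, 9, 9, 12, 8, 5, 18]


Sorted: [5, 7, 8, 8, 9, 9, 11, 12, 16, 18, 18]
Mean = 121/11 = 11
Median = 9
Freq: {11: 1, 8: 2, 7: 1, 16: 1, 18: 2, 9: 2, 12: 1, 5: 1}
Mode: [8, 9, 18]

Mean=11, Median=9, Mode=[8, 9, 18]


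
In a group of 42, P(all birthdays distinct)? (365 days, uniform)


P(all different) = Π(365-i)/365 for i=0..41
= (365/365)×(364/365)×...×(324/365)
= 0.085970

P ≈ 0.0860 ≈ 8.60%


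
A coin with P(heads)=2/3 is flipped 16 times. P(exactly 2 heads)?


Binomial: P(X=2) = C(16,2)×p^2×(1-p)^14
= 120 × 4/9 × 1/4782969 = 160/14348907

P(X=2) = 160/14348907 ≈ 0.00%


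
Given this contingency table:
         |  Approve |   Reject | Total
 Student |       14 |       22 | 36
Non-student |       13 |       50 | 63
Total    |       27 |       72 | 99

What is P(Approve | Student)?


P(Approve | Student) = 14/(14+22) = 14/36 = 7/18

P(Approve|Student) = 7/18 ≈ 38.89%


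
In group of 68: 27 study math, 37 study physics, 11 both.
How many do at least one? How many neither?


|A∪B| = 27+37-11 = 53
Neither = 68-53 = 15

At least one: 53; Neither: 15


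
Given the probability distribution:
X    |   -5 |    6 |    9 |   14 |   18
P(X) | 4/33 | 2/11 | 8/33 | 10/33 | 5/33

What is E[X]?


E[X] = Σ x·P(X=x)
= (-5)×(4/33) + (6)×(2/11) + (9)×(8/33) + (14)×(10/33) + (18)×(5/33)
= 106/11

E[X] = 106/11


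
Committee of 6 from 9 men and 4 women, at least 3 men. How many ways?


Count by #men:
  3M,3W: C(9,3)×C(4,3)=336
  4M,2W: C(9,4)×C(4,2)=756
  5M,1W: C(9,5)×C(4,1)=504
  6M,0W: C(9,6)×C(4,0)=84
Total = 1680

1680


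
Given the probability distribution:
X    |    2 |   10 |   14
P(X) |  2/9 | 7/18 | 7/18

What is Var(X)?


E[X] = 88/9
E[X²] = 116
Var(X) = E[X²] - (E[X])² = 116 - 7744/81 = 1652/81

Var(X) = 1652/81 ≈ 20.3951


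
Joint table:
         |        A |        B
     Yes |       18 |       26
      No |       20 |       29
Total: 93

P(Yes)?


P(Yes) = (18+26)/93 = 44/93

P(Yes) = 44/93 ≈ 47.31%


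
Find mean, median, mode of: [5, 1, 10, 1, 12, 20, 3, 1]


Sorted: [1, 1, 1, 3, 5, 10, 12, 20]
Mean = 53/8
Median = 4
Freq: {5: 1, 1: 3, 10: 1, 12: 1, 20: 1, 3: 1}
Mode: [1]

Mean=53/8, Median=4, Mode=1


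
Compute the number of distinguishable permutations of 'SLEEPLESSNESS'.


Letters: 13, freq: {'S': 5, 'L': 2, 'E': 4, 'P': 1, 'N': 1}
13!/(5!×2!×4!×1!×1!) = 6227020800/5760 = 1081080

1081080


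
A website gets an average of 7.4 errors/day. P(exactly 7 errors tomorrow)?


Poisson(λ=7.4): P(X=7) = e^(-λ)×λ^k/k!
= e^(-7.4) × 7.4^7 / 7!
≈ 0.0006112527611 × 1215128.0273 / 5040 ≈ 0.147371

P(X=7) ≈ 0.147371 ≈ 14.74%


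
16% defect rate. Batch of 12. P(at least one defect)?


P(all good) = (21/25)^12 = 7355827511386641/59604644775390625
P(≥1 defect) = 52248817264003984/59604644775390625

P = 52248817264003984/59604644775390625 ≈ 87.66%


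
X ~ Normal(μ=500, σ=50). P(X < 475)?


z = (475-500)/50 = -0.5
P(Z < -0.5) = 0.3085

P(X < 475) ≈ 0.3085


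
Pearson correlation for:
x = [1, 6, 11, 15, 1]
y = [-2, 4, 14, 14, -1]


n=5, Σx=34, Σy=29, Σxy=385, Σx²=384, Σy²=413
r = (5×385 - 34×29)/√((5×384 - 34²)(5×413 - 29²))
= 939/√(764×1224) = 939/√935136 ≈ 939/967.0243 ≈ 0.9710

r ≈ 0.9710


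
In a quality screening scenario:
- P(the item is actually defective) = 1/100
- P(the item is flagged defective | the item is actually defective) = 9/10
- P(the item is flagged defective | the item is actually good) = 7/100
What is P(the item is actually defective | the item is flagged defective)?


Using Bayes' theorem:
P(A|B) = P(B|A)·P(A) / P(B)

P(the item is flagged defective) = 9/10 × 1/100 + 7/100 × 99/100
= 9/1000 + 693/10000 = 783/10000

P(the item is actually defective|the item is flagged defective) = (9/1000) / (783/10000) = 10/87

P(the item is actually defective|the item is flagged defective) = 10/87 ≈ 11.49%


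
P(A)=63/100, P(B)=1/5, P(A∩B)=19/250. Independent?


P(A)×P(B) = 63/500
P(A∩B) = 19/250
Not equal → NOT independent

No, not independent


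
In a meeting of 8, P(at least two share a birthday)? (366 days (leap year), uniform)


P(all different) = Π(366-i)/366 for i=0..7
= 0.925861
P(match) = 1 - 0.925861 = 0.074139

P ≈ 0.0741 ≈ 7.41%


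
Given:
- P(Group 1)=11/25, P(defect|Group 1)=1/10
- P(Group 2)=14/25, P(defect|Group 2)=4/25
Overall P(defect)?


P(B) = Σ P(B|Aᵢ)×P(Aᵢ)
  1/10×11/25 = 11/250
  4/25×14/25 = 56/625
Sum = 167/1250

P(defect) = 167/1250 ≈ 13.36%


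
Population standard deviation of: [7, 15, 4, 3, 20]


Mean = 49/5
  (7-49/5)²=196/25
  (15-49/5)²=676/25
  (4-49/5)²=841/25
  (3-49/5)²=1156/25
  (20-49/5)²=2601/25
Σ(x-μ)² = 1094/5
σ² = (1094/5)/5 = 1094/25

σ = √(1094/25) ≈ 6.6151


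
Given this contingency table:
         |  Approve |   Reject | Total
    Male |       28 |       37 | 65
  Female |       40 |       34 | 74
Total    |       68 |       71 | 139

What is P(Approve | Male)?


P(Approve | Male) = 28/(28+37) = 28/65

P(Approve|Male) = 28/65 ≈ 43.08%


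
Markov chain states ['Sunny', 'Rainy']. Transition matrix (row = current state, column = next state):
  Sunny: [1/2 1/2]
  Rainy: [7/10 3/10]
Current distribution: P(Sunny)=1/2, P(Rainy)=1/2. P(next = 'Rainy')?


P(next=Rainy) = Σᵢ P(now=i)×P(i→Rainy)
= 1/2×1/2 + 1/2×3/10
= 1/4 + 3/20 = 2/5

P = 2/5 ≈ 0.4000


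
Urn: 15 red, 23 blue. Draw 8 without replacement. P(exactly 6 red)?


Hypergeometric: C(15,6)×C(23,2)/C(38,8)
= 5005×253/48903492 = 115115/4445772

P(X=6) = 115115/4445772 ≈ 2.59%


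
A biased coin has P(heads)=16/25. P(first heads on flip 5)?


Geometric: P(X=5) = (1-p)^(k-1)×p = (9/25)^4×16/25 = 104976/9765625

P(X=5) = 104976/9765625 ≈ 1.07%


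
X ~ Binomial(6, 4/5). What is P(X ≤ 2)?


P(X ≤ 2) = Σ P(X=i) for i=0..2
P(X=0) = 1/15625
P(X=1) = 24/15625
P(X=2) = 48/3125
Sum = 53/3125

P(X ≤ 2) = 53/3125 ≈ 1.70%


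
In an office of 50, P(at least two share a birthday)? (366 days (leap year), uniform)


P(all different) = Π(366-i)/366 for i=0..49
= 0.029927
P(match) = 1 - 0.029927 = 0.970073

P ≈ 0.9701 ≈ 97.01%


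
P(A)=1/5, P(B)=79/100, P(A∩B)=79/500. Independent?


P(A)×P(B) = 79/500
P(A∩B) = 79/500
Equal ✓ → Independent

Yes, independent


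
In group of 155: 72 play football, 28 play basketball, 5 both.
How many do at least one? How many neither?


|A∪B| = 72+28-5 = 95
Neither = 155-95 = 60

At least one: 95; Neither: 60


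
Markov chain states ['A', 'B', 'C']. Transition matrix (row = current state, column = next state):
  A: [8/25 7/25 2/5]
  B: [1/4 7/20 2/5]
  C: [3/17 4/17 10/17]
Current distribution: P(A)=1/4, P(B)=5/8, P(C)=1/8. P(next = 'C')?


P(next=C) = Σᵢ P(now=i)×P(i→C)
= 1/4×2/5 + 5/8×2/5 + 1/8×10/17
= 1/10 + 1/4 + 5/68 = 36/85

P = 36/85 ≈ 0.4235


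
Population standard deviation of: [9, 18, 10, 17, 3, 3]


Mean = 60/6 = 10
  (9-10)²=1
  (18-10)²=64
  (10-10)²=0
  (17-10)²=49
  (3-10)²=49
  (3-10)²=49
Σ(x-μ)² = 212
σ² = 212/6 = 106/3

σ = √(106/3) ≈ 5.9442


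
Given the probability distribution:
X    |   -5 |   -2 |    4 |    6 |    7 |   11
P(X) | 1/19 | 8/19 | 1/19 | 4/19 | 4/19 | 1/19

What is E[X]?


E[X] = Σ x·P(X=x)
= (-5)×(1/19) + (-2)×(8/19) + (4)×(1/19) + (6)×(4/19) + (7)×(4/19) + (11)×(1/19)
= 46/19

E[X] = 46/19


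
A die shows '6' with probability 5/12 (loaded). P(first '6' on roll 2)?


Geometric: P(X=2) = (1-p)^(k-1)×p = (7/12)^1×5/12 = 35/144

P(X=2) = 35/144 ≈ 24.31%


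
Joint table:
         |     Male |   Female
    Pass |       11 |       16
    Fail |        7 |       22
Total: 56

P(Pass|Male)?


P(Pass|Male) = 11/(11+7) = 11/18

P = 11/18 ≈ 61.11%


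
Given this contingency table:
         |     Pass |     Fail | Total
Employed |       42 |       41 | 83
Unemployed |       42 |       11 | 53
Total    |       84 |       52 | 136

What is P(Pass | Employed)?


P(Pass | Employed) = 42/(42+41) = 42/83

P(Pass|Employed) = 42/83 ≈ 50.60%


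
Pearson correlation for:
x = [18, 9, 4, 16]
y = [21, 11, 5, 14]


n=4, Σx=47, Σy=51, Σxy=721, Σx²=677, Σy²=783
r = (4×721 - 47×51)/√((4×677 - 47²)(4×783 - 51²))
= 487/√(499×531) = 487/√264969 ≈ 487/514.7514 ≈ 0.9461

r ≈ 0.9461


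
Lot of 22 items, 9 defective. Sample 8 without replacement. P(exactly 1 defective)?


Hypergeometric: C(9,1)×C(13,7)/C(22,8)
= 9×1716/319770 = 78/1615

P(X=1) = 78/1615 ≈ 4.83%


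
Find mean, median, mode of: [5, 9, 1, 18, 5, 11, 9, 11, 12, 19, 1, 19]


Sorted: [1, 1, 5, 5, 9, 9, 11, 11, 12, 18, 19, 19]
Mean = 120/12 = 10
Median = 10
Freq: {5: 2, 9: 2, 1: 2, 18: 1, 11: 2, 12: 1, 19: 2}
Mode: [1, 5, 9, 11, 19]

Mean=10, Median=10, Mode=[1, 5, 9, 11, 19]


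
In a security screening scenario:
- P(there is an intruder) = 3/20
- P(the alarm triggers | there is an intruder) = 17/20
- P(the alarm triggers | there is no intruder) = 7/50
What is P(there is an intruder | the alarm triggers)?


Using Bayes' theorem:
P(A|B) = P(B|A)·P(A) / P(B)

P(the alarm triggers) = 17/20 × 3/20 + 7/50 × 17/20
= 51/400 + 119/1000 = 493/2000

P(there is an intruder|the alarm triggers) = (51/400) / (493/2000) = 15/29

P(there is an intruder|the alarm triggers) = 15/29 ≈ 51.72%


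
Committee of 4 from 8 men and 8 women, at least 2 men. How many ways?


Count by #men:
  2M,2W: C(8,2)×C(8,2)=784
  3M,1W: C(8,3)×C(8,1)=448
  4M,0W: C(8,4)×C(8,0)=70
Total = 1302

1302


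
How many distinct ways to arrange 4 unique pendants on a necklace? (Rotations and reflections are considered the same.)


Free circular arrangements: rotations and reflections both identified.
(n-1)!/2 = 3!/2 = 6/2 = 3

3


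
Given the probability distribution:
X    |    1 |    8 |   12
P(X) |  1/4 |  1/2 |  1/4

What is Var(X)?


E[X] = 29/4
E[X²] = 273/4
Var(X) = E[X²] - (E[X])² = 273/4 - 841/16 = 251/16

Var(X) = 251/16 ≈ 15.6875


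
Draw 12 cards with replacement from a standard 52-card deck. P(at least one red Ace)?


P(not a red Ace) = 50/52 = 25/26
P(none in 12 draws) = (25/26)^12 = 59604644775390625/95428956661682176
P(≥1 red Ace) = 1 - 59604644775390625/95428956661682176 = 35824311886291551/95428956661682176

P = 35824311886291551/95428956661682176 ≈ 37.54%


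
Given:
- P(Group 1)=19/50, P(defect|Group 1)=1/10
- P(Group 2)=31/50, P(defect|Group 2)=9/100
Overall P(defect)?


P(B) = Σ P(B|Aᵢ)×P(Aᵢ)
  1/10×19/50 = 19/500
  9/100×31/50 = 279/5000
Sum = 469/5000

P(defect) = 469/5000 ≈ 9.38%


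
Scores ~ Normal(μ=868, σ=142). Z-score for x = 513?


z = (x - μ)/σ = (513 - 868)/142 = -2.5

z = -2.5


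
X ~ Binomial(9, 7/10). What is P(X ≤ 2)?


P(X ≤ 2) = Σ P(X=i) for i=0..2
P(X=0) = 19683/1000000000
P(X=1) = 413343/1000000000
P(X=2) = 964467/250000000
Sum = 2145447/500000000

P(X ≤ 2) = 2145447/500000000 ≈ 0.43%


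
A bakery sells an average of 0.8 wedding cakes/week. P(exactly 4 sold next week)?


Poisson(λ=0.8): P(X=4) = e^(-λ)×λ^k/k!
= e^(-0.8) × 0.8^4 / 4!
≈ 0.4493289641 × 0.4096 / 24 ≈ 0.007669

P(X=4) ≈ 0.007669 ≈ 0.77%


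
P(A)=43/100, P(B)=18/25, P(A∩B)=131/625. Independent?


P(A)×P(B) = 387/1250
P(A∩B) = 131/625
Not equal → NOT independent

No, not independent


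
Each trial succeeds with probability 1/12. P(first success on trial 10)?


Geometric: P(X=10) = (1-p)^(k-1)×p = (11/12)^9×1/12 = 2357947691/61917364224

P(X=10) = 2357947691/61917364224 ≈ 3.81%


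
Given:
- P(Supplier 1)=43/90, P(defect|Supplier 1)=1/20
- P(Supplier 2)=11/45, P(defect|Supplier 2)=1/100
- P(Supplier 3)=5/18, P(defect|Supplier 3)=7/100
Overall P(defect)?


P(B) = Σ P(B|Aᵢ)×P(Aᵢ)
  1/20×43/90 = 43/1800
  1/100×11/45 = 11/4500
  7/100×5/18 = 7/360
Sum = 103/2250

P(defect) = 103/2250 ≈ 4.58%


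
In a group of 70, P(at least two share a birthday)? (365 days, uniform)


P(all different) = Π(365-i)/365 for i=0..69
= 0.000840
P(match) = 1 - 0.000840 = 0.999160

P ≈ 0.9992 ≈ 99.92%


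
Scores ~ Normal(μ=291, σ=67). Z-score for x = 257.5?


z = (x - μ)/σ = (257.5 - 291)/67 = -0.5

z = -0.5


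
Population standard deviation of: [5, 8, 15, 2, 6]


Mean = 36/5
  (5-36/5)²=121/25
  (8-36/5)²=16/25
  (15-36/5)²=1521/25
  (2-36/5)²=676/25
  (6-36/5)²=36/25
Σ(x-μ)² = 474/5
σ² = (474/5)/5 = 474/25

σ = √(474/25) ≈ 4.3543


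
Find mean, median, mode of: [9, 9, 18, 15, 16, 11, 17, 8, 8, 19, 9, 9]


Sorted: [8, 8, 9, 9, 9, 9, 11, 15, 16, 17, 18, 19]
Mean = 148/12 = 37/3
Median = 10
Freq: {9: 4, 18: 1, 15: 1, 16: 1, 11: 1, 17: 1, 8: 2, 19: 1}
Mode: [9]

Mean=37/3, Median=10, Mode=9


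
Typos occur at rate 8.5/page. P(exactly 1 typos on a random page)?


Poisson(λ=8.5): P(X=1) = e^(-λ)×λ^k/k!
= e^(-8.5) × 8.5^1 / 1!
≈ 0.000203468369 × 8.5 / 1 ≈ 0.001729

P(X=1) ≈ 0.001729 ≈ 0.17%


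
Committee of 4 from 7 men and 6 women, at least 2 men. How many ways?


Count by #men:
  2M,2W: C(7,2)×C(6,2)=315
  3M,1W: C(7,3)×C(6,1)=210
  4M,0W: C(7,4)×C(6,0)=35
Total = 560

560


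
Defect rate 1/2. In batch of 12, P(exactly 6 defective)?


Binomial: P(X=6) = C(12,6)×p^6×(1-p)^6
= 924 × 1/64 × 1/64 = 231/1024

P(X=6) = 231/1024 ≈ 22.56%


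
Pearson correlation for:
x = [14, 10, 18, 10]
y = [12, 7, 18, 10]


n=4, Σx=52, Σy=47, Σxy=662, Σx²=720, Σy²=617
r = (4×662 - 52×47)/√((4×720 - 52²)(4×617 - 47²))
= 204/√(176×259) = 204/√45584 ≈ 204/213.5041 ≈ 0.9555

r ≈ 0.9555


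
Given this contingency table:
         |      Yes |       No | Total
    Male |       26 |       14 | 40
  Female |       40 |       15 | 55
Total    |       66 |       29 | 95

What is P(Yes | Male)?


P(Yes | Male) = 26/(26+14) = 26/40 = 13/20

P(Yes|Male) = 13/20 ≈ 65.00%
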